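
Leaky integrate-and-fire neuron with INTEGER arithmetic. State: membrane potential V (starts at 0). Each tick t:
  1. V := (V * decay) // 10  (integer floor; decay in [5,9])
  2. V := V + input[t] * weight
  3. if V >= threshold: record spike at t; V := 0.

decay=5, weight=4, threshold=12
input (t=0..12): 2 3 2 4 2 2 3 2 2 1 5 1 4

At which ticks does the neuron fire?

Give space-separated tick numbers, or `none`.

t=0: input=2 -> V=8
t=1: input=3 -> V=0 FIRE
t=2: input=2 -> V=8
t=3: input=4 -> V=0 FIRE
t=4: input=2 -> V=8
t=5: input=2 -> V=0 FIRE
t=6: input=3 -> V=0 FIRE
t=7: input=2 -> V=8
t=8: input=2 -> V=0 FIRE
t=9: input=1 -> V=4
t=10: input=5 -> V=0 FIRE
t=11: input=1 -> V=4
t=12: input=4 -> V=0 FIRE

Answer: 1 3 5 6 8 10 12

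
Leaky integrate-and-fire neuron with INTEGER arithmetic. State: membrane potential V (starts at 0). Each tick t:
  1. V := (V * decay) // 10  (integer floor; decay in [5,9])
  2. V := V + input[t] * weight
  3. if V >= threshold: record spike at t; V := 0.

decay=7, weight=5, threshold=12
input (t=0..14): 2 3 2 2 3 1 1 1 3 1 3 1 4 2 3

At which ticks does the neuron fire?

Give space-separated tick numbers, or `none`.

t=0: input=2 -> V=10
t=1: input=3 -> V=0 FIRE
t=2: input=2 -> V=10
t=3: input=2 -> V=0 FIRE
t=4: input=3 -> V=0 FIRE
t=5: input=1 -> V=5
t=6: input=1 -> V=8
t=7: input=1 -> V=10
t=8: input=3 -> V=0 FIRE
t=9: input=1 -> V=5
t=10: input=3 -> V=0 FIRE
t=11: input=1 -> V=5
t=12: input=4 -> V=0 FIRE
t=13: input=2 -> V=10
t=14: input=3 -> V=0 FIRE

Answer: 1 3 4 8 10 12 14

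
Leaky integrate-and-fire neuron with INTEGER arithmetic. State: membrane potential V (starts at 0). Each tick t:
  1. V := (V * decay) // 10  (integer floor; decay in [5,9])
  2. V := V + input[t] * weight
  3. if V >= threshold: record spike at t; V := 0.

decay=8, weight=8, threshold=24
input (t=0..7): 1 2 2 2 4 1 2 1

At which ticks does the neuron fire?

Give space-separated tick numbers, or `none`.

Answer: 2 4 7

Derivation:
t=0: input=1 -> V=8
t=1: input=2 -> V=22
t=2: input=2 -> V=0 FIRE
t=3: input=2 -> V=16
t=4: input=4 -> V=0 FIRE
t=5: input=1 -> V=8
t=6: input=2 -> V=22
t=7: input=1 -> V=0 FIRE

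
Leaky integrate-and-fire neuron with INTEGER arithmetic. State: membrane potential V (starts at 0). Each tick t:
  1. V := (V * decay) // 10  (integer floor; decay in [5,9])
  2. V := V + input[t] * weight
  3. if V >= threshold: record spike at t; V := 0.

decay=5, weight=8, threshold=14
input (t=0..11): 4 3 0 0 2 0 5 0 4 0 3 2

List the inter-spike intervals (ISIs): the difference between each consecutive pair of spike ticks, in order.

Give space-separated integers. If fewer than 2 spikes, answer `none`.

Answer: 1 3 2 2 2 1

Derivation:
t=0: input=4 -> V=0 FIRE
t=1: input=3 -> V=0 FIRE
t=2: input=0 -> V=0
t=3: input=0 -> V=0
t=4: input=2 -> V=0 FIRE
t=5: input=0 -> V=0
t=6: input=5 -> V=0 FIRE
t=7: input=0 -> V=0
t=8: input=4 -> V=0 FIRE
t=9: input=0 -> V=0
t=10: input=3 -> V=0 FIRE
t=11: input=2 -> V=0 FIRE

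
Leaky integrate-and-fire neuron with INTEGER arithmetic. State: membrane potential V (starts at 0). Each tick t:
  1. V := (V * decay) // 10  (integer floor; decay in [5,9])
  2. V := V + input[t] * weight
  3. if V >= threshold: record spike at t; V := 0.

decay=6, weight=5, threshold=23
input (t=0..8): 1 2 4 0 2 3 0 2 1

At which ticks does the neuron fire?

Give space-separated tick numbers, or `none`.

Answer: 2

Derivation:
t=0: input=1 -> V=5
t=1: input=2 -> V=13
t=2: input=4 -> V=0 FIRE
t=3: input=0 -> V=0
t=4: input=2 -> V=10
t=5: input=3 -> V=21
t=6: input=0 -> V=12
t=7: input=2 -> V=17
t=8: input=1 -> V=15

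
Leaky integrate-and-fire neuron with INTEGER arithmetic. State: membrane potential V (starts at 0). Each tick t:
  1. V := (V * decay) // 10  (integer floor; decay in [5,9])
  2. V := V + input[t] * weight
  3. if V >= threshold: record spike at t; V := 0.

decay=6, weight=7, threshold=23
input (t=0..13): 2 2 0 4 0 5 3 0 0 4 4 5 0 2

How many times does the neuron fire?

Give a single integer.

t=0: input=2 -> V=14
t=1: input=2 -> V=22
t=2: input=0 -> V=13
t=3: input=4 -> V=0 FIRE
t=4: input=0 -> V=0
t=5: input=5 -> V=0 FIRE
t=6: input=3 -> V=21
t=7: input=0 -> V=12
t=8: input=0 -> V=7
t=9: input=4 -> V=0 FIRE
t=10: input=4 -> V=0 FIRE
t=11: input=5 -> V=0 FIRE
t=12: input=0 -> V=0
t=13: input=2 -> V=14

Answer: 5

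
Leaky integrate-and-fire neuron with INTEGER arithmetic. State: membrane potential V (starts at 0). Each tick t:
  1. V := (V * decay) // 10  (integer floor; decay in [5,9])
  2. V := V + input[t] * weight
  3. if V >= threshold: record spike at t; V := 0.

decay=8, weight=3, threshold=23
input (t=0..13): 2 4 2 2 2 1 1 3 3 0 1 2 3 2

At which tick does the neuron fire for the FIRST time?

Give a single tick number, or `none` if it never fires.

Answer: 7

Derivation:
t=0: input=2 -> V=6
t=1: input=4 -> V=16
t=2: input=2 -> V=18
t=3: input=2 -> V=20
t=4: input=2 -> V=22
t=5: input=1 -> V=20
t=6: input=1 -> V=19
t=7: input=3 -> V=0 FIRE
t=8: input=3 -> V=9
t=9: input=0 -> V=7
t=10: input=1 -> V=8
t=11: input=2 -> V=12
t=12: input=3 -> V=18
t=13: input=2 -> V=20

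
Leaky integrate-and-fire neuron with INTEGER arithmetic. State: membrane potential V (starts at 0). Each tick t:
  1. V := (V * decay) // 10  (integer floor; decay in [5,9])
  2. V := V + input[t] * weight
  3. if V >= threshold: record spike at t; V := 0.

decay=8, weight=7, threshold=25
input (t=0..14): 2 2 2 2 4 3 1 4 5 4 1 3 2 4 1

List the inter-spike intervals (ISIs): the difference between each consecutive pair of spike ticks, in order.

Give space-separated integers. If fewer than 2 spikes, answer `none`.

t=0: input=2 -> V=14
t=1: input=2 -> V=0 FIRE
t=2: input=2 -> V=14
t=3: input=2 -> V=0 FIRE
t=4: input=4 -> V=0 FIRE
t=5: input=3 -> V=21
t=6: input=1 -> V=23
t=7: input=4 -> V=0 FIRE
t=8: input=5 -> V=0 FIRE
t=9: input=4 -> V=0 FIRE
t=10: input=1 -> V=7
t=11: input=3 -> V=0 FIRE
t=12: input=2 -> V=14
t=13: input=4 -> V=0 FIRE
t=14: input=1 -> V=7

Answer: 2 1 3 1 1 2 2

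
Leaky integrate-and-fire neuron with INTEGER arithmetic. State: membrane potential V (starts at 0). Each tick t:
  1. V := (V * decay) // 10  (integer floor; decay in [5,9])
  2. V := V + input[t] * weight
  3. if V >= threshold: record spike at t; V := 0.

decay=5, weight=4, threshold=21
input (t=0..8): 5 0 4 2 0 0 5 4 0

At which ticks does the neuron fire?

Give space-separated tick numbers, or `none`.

Answer: 2 6

Derivation:
t=0: input=5 -> V=20
t=1: input=0 -> V=10
t=2: input=4 -> V=0 FIRE
t=3: input=2 -> V=8
t=4: input=0 -> V=4
t=5: input=0 -> V=2
t=6: input=5 -> V=0 FIRE
t=7: input=4 -> V=16
t=8: input=0 -> V=8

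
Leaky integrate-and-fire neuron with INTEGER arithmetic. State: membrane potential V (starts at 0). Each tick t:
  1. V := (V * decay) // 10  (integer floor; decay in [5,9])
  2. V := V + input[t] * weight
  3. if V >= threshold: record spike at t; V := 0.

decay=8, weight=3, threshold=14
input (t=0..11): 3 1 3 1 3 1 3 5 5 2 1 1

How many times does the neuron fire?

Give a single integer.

Answer: 4

Derivation:
t=0: input=3 -> V=9
t=1: input=1 -> V=10
t=2: input=3 -> V=0 FIRE
t=3: input=1 -> V=3
t=4: input=3 -> V=11
t=5: input=1 -> V=11
t=6: input=3 -> V=0 FIRE
t=7: input=5 -> V=0 FIRE
t=8: input=5 -> V=0 FIRE
t=9: input=2 -> V=6
t=10: input=1 -> V=7
t=11: input=1 -> V=8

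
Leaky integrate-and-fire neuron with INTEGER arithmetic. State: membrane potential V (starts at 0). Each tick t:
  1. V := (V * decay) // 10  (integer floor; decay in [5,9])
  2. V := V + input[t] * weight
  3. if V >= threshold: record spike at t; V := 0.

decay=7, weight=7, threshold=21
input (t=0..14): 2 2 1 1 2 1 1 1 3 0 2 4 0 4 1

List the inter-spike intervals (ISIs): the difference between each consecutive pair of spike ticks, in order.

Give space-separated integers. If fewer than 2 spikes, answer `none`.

t=0: input=2 -> V=14
t=1: input=2 -> V=0 FIRE
t=2: input=1 -> V=7
t=3: input=1 -> V=11
t=4: input=2 -> V=0 FIRE
t=5: input=1 -> V=7
t=6: input=1 -> V=11
t=7: input=1 -> V=14
t=8: input=3 -> V=0 FIRE
t=9: input=0 -> V=0
t=10: input=2 -> V=14
t=11: input=4 -> V=0 FIRE
t=12: input=0 -> V=0
t=13: input=4 -> V=0 FIRE
t=14: input=1 -> V=7

Answer: 3 4 3 2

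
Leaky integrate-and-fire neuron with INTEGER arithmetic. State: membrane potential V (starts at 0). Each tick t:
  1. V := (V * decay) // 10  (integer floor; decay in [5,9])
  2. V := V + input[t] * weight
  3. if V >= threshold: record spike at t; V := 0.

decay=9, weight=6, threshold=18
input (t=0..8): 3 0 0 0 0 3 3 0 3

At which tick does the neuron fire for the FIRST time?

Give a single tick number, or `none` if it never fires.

t=0: input=3 -> V=0 FIRE
t=1: input=0 -> V=0
t=2: input=0 -> V=0
t=3: input=0 -> V=0
t=4: input=0 -> V=0
t=5: input=3 -> V=0 FIRE
t=6: input=3 -> V=0 FIRE
t=7: input=0 -> V=0
t=8: input=3 -> V=0 FIRE

Answer: 0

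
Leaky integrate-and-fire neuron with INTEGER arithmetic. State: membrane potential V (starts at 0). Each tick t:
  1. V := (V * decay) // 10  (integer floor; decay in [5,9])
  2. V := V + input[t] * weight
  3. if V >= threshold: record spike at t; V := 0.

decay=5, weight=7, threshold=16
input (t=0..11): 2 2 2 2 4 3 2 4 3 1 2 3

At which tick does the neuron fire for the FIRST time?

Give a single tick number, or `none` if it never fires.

t=0: input=2 -> V=14
t=1: input=2 -> V=0 FIRE
t=2: input=2 -> V=14
t=3: input=2 -> V=0 FIRE
t=4: input=4 -> V=0 FIRE
t=5: input=3 -> V=0 FIRE
t=6: input=2 -> V=14
t=7: input=4 -> V=0 FIRE
t=8: input=3 -> V=0 FIRE
t=9: input=1 -> V=7
t=10: input=2 -> V=0 FIRE
t=11: input=3 -> V=0 FIRE

Answer: 1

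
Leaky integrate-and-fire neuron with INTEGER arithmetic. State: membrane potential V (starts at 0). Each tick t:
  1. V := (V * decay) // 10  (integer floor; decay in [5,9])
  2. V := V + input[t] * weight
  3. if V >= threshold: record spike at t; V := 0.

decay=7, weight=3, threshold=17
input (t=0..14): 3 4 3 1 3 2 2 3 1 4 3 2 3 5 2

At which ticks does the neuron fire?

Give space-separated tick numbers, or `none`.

t=0: input=3 -> V=9
t=1: input=4 -> V=0 FIRE
t=2: input=3 -> V=9
t=3: input=1 -> V=9
t=4: input=3 -> V=15
t=5: input=2 -> V=16
t=6: input=2 -> V=0 FIRE
t=7: input=3 -> V=9
t=8: input=1 -> V=9
t=9: input=4 -> V=0 FIRE
t=10: input=3 -> V=9
t=11: input=2 -> V=12
t=12: input=3 -> V=0 FIRE
t=13: input=5 -> V=15
t=14: input=2 -> V=16

Answer: 1 6 9 12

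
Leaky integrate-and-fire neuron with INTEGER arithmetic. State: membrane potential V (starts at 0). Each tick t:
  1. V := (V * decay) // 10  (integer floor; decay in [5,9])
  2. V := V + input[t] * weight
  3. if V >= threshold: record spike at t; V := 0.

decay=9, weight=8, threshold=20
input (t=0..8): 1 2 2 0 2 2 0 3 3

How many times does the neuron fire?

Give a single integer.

Answer: 4

Derivation:
t=0: input=1 -> V=8
t=1: input=2 -> V=0 FIRE
t=2: input=2 -> V=16
t=3: input=0 -> V=14
t=4: input=2 -> V=0 FIRE
t=5: input=2 -> V=16
t=6: input=0 -> V=14
t=7: input=3 -> V=0 FIRE
t=8: input=3 -> V=0 FIRE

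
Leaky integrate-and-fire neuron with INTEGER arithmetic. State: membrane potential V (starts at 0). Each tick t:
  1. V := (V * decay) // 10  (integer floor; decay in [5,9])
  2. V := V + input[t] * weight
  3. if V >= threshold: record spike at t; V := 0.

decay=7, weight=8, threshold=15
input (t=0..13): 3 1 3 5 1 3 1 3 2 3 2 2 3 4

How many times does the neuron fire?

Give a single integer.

t=0: input=3 -> V=0 FIRE
t=1: input=1 -> V=8
t=2: input=3 -> V=0 FIRE
t=3: input=5 -> V=0 FIRE
t=4: input=1 -> V=8
t=5: input=3 -> V=0 FIRE
t=6: input=1 -> V=8
t=7: input=3 -> V=0 FIRE
t=8: input=2 -> V=0 FIRE
t=9: input=3 -> V=0 FIRE
t=10: input=2 -> V=0 FIRE
t=11: input=2 -> V=0 FIRE
t=12: input=3 -> V=0 FIRE
t=13: input=4 -> V=0 FIRE

Answer: 11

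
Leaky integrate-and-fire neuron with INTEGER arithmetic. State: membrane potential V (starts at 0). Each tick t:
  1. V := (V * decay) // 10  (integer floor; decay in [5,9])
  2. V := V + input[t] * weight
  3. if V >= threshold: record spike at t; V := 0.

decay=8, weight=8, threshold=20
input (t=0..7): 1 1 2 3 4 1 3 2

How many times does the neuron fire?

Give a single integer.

Answer: 4

Derivation:
t=0: input=1 -> V=8
t=1: input=1 -> V=14
t=2: input=2 -> V=0 FIRE
t=3: input=3 -> V=0 FIRE
t=4: input=4 -> V=0 FIRE
t=5: input=1 -> V=8
t=6: input=3 -> V=0 FIRE
t=7: input=2 -> V=16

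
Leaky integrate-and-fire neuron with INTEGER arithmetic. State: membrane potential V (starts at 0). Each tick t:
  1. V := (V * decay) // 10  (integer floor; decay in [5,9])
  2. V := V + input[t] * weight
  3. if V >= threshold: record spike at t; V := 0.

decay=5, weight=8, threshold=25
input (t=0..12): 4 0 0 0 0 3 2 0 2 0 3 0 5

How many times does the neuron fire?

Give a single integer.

t=0: input=4 -> V=0 FIRE
t=1: input=0 -> V=0
t=2: input=0 -> V=0
t=3: input=0 -> V=0
t=4: input=0 -> V=0
t=5: input=3 -> V=24
t=6: input=2 -> V=0 FIRE
t=7: input=0 -> V=0
t=8: input=2 -> V=16
t=9: input=0 -> V=8
t=10: input=3 -> V=0 FIRE
t=11: input=0 -> V=0
t=12: input=5 -> V=0 FIRE

Answer: 4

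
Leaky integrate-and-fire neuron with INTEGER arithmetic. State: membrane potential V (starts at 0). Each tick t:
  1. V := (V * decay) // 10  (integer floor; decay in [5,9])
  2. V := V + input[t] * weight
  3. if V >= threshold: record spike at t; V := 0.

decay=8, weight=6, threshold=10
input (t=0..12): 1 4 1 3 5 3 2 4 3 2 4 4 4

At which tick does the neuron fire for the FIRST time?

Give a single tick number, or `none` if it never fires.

t=0: input=1 -> V=6
t=1: input=4 -> V=0 FIRE
t=2: input=1 -> V=6
t=3: input=3 -> V=0 FIRE
t=4: input=5 -> V=0 FIRE
t=5: input=3 -> V=0 FIRE
t=6: input=2 -> V=0 FIRE
t=7: input=4 -> V=0 FIRE
t=8: input=3 -> V=0 FIRE
t=9: input=2 -> V=0 FIRE
t=10: input=4 -> V=0 FIRE
t=11: input=4 -> V=0 FIRE
t=12: input=4 -> V=0 FIRE

Answer: 1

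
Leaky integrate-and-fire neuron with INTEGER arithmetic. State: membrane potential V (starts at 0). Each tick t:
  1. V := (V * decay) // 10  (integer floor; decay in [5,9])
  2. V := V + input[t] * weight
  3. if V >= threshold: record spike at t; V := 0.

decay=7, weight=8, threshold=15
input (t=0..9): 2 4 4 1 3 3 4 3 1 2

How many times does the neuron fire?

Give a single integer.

t=0: input=2 -> V=0 FIRE
t=1: input=4 -> V=0 FIRE
t=2: input=4 -> V=0 FIRE
t=3: input=1 -> V=8
t=4: input=3 -> V=0 FIRE
t=5: input=3 -> V=0 FIRE
t=6: input=4 -> V=0 FIRE
t=7: input=3 -> V=0 FIRE
t=8: input=1 -> V=8
t=9: input=2 -> V=0 FIRE

Answer: 8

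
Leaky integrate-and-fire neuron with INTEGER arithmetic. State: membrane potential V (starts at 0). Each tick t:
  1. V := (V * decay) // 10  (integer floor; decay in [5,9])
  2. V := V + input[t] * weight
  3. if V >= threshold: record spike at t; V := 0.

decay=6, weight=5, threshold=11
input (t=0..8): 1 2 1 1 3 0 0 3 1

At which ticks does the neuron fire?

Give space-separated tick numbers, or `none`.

t=0: input=1 -> V=5
t=1: input=2 -> V=0 FIRE
t=2: input=1 -> V=5
t=3: input=1 -> V=8
t=4: input=3 -> V=0 FIRE
t=5: input=0 -> V=0
t=6: input=0 -> V=0
t=7: input=3 -> V=0 FIRE
t=8: input=1 -> V=5

Answer: 1 4 7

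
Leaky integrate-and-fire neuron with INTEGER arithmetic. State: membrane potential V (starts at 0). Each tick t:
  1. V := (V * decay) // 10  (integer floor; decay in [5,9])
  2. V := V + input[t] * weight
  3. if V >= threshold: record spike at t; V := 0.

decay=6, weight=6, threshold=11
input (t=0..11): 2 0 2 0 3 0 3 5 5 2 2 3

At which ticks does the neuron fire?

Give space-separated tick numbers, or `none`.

t=0: input=2 -> V=0 FIRE
t=1: input=0 -> V=0
t=2: input=2 -> V=0 FIRE
t=3: input=0 -> V=0
t=4: input=3 -> V=0 FIRE
t=5: input=0 -> V=0
t=6: input=3 -> V=0 FIRE
t=7: input=5 -> V=0 FIRE
t=8: input=5 -> V=0 FIRE
t=9: input=2 -> V=0 FIRE
t=10: input=2 -> V=0 FIRE
t=11: input=3 -> V=0 FIRE

Answer: 0 2 4 6 7 8 9 10 11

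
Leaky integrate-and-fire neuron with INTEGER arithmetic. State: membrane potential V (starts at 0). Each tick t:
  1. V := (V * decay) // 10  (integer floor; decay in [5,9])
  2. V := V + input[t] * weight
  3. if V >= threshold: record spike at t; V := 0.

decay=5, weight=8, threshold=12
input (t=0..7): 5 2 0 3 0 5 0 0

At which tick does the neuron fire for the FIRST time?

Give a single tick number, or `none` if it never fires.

t=0: input=5 -> V=0 FIRE
t=1: input=2 -> V=0 FIRE
t=2: input=0 -> V=0
t=3: input=3 -> V=0 FIRE
t=4: input=0 -> V=0
t=5: input=5 -> V=0 FIRE
t=6: input=0 -> V=0
t=7: input=0 -> V=0

Answer: 0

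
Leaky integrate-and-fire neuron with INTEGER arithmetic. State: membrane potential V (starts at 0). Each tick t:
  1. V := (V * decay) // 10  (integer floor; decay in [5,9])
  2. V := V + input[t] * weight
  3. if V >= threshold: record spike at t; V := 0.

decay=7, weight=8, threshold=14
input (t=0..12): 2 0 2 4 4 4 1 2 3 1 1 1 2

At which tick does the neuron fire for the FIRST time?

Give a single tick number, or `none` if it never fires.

Answer: 0

Derivation:
t=0: input=2 -> V=0 FIRE
t=1: input=0 -> V=0
t=2: input=2 -> V=0 FIRE
t=3: input=4 -> V=0 FIRE
t=4: input=4 -> V=0 FIRE
t=5: input=4 -> V=0 FIRE
t=6: input=1 -> V=8
t=7: input=2 -> V=0 FIRE
t=8: input=3 -> V=0 FIRE
t=9: input=1 -> V=8
t=10: input=1 -> V=13
t=11: input=1 -> V=0 FIRE
t=12: input=2 -> V=0 FIRE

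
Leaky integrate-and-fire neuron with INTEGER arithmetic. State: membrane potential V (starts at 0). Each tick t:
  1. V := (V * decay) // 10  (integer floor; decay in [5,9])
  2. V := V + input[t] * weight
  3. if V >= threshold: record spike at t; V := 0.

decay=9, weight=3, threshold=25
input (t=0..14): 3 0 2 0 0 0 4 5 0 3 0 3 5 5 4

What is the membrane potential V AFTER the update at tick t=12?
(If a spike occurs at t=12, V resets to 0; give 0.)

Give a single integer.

Answer: 0

Derivation:
t=0: input=3 -> V=9
t=1: input=0 -> V=8
t=2: input=2 -> V=13
t=3: input=0 -> V=11
t=4: input=0 -> V=9
t=5: input=0 -> V=8
t=6: input=4 -> V=19
t=7: input=5 -> V=0 FIRE
t=8: input=0 -> V=0
t=9: input=3 -> V=9
t=10: input=0 -> V=8
t=11: input=3 -> V=16
t=12: input=5 -> V=0 FIRE
t=13: input=5 -> V=15
t=14: input=4 -> V=0 FIRE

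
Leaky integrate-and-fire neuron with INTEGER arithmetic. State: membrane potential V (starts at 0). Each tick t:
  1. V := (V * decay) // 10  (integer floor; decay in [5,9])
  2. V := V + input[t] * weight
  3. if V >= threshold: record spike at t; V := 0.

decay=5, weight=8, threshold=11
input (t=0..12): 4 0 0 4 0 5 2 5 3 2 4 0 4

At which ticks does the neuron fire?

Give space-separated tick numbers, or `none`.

Answer: 0 3 5 6 7 8 9 10 12

Derivation:
t=0: input=4 -> V=0 FIRE
t=1: input=0 -> V=0
t=2: input=0 -> V=0
t=3: input=4 -> V=0 FIRE
t=4: input=0 -> V=0
t=5: input=5 -> V=0 FIRE
t=6: input=2 -> V=0 FIRE
t=7: input=5 -> V=0 FIRE
t=8: input=3 -> V=0 FIRE
t=9: input=2 -> V=0 FIRE
t=10: input=4 -> V=0 FIRE
t=11: input=0 -> V=0
t=12: input=4 -> V=0 FIRE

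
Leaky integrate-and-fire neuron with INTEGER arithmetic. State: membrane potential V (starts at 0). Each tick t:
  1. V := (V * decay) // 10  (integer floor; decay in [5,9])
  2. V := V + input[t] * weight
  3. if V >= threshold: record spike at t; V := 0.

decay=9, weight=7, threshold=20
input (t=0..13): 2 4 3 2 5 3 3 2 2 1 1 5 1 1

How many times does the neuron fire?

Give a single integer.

Answer: 7

Derivation:
t=0: input=2 -> V=14
t=1: input=4 -> V=0 FIRE
t=2: input=3 -> V=0 FIRE
t=3: input=2 -> V=14
t=4: input=5 -> V=0 FIRE
t=5: input=3 -> V=0 FIRE
t=6: input=3 -> V=0 FIRE
t=7: input=2 -> V=14
t=8: input=2 -> V=0 FIRE
t=9: input=1 -> V=7
t=10: input=1 -> V=13
t=11: input=5 -> V=0 FIRE
t=12: input=1 -> V=7
t=13: input=1 -> V=13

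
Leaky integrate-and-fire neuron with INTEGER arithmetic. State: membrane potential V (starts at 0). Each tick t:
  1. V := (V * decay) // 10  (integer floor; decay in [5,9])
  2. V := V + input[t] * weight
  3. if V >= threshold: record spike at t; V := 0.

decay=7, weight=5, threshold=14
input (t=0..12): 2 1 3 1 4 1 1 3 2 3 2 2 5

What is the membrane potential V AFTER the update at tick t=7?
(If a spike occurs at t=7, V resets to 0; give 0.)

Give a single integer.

t=0: input=2 -> V=10
t=1: input=1 -> V=12
t=2: input=3 -> V=0 FIRE
t=3: input=1 -> V=5
t=4: input=4 -> V=0 FIRE
t=5: input=1 -> V=5
t=6: input=1 -> V=8
t=7: input=3 -> V=0 FIRE
t=8: input=2 -> V=10
t=9: input=3 -> V=0 FIRE
t=10: input=2 -> V=10
t=11: input=2 -> V=0 FIRE
t=12: input=5 -> V=0 FIRE

Answer: 0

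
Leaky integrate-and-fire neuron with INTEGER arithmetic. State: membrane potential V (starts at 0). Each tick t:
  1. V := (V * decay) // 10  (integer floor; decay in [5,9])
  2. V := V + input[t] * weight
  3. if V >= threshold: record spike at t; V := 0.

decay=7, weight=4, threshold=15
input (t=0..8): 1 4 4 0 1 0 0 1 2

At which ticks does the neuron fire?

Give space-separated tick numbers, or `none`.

t=0: input=1 -> V=4
t=1: input=4 -> V=0 FIRE
t=2: input=4 -> V=0 FIRE
t=3: input=0 -> V=0
t=4: input=1 -> V=4
t=5: input=0 -> V=2
t=6: input=0 -> V=1
t=7: input=1 -> V=4
t=8: input=2 -> V=10

Answer: 1 2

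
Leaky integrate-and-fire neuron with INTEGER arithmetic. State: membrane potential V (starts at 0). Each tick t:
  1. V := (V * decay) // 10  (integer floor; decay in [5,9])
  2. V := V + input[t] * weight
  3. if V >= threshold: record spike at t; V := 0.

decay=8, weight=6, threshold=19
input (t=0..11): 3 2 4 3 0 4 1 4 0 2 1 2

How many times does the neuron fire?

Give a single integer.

Answer: 5

Derivation:
t=0: input=3 -> V=18
t=1: input=2 -> V=0 FIRE
t=2: input=4 -> V=0 FIRE
t=3: input=3 -> V=18
t=4: input=0 -> V=14
t=5: input=4 -> V=0 FIRE
t=6: input=1 -> V=6
t=7: input=4 -> V=0 FIRE
t=8: input=0 -> V=0
t=9: input=2 -> V=12
t=10: input=1 -> V=15
t=11: input=2 -> V=0 FIRE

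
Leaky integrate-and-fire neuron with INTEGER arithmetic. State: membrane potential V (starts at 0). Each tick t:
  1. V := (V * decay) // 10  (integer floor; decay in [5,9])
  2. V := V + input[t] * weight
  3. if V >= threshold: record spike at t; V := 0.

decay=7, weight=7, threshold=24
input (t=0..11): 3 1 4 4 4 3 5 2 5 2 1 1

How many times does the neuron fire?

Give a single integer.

Answer: 5

Derivation:
t=0: input=3 -> V=21
t=1: input=1 -> V=21
t=2: input=4 -> V=0 FIRE
t=3: input=4 -> V=0 FIRE
t=4: input=4 -> V=0 FIRE
t=5: input=3 -> V=21
t=6: input=5 -> V=0 FIRE
t=7: input=2 -> V=14
t=8: input=5 -> V=0 FIRE
t=9: input=2 -> V=14
t=10: input=1 -> V=16
t=11: input=1 -> V=18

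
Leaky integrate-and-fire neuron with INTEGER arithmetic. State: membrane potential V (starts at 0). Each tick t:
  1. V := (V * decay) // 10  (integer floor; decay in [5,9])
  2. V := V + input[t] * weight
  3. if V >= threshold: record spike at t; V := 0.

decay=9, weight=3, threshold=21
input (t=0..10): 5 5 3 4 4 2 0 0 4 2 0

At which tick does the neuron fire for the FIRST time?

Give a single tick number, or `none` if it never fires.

Answer: 1

Derivation:
t=0: input=5 -> V=15
t=1: input=5 -> V=0 FIRE
t=2: input=3 -> V=9
t=3: input=4 -> V=20
t=4: input=4 -> V=0 FIRE
t=5: input=2 -> V=6
t=6: input=0 -> V=5
t=7: input=0 -> V=4
t=8: input=4 -> V=15
t=9: input=2 -> V=19
t=10: input=0 -> V=17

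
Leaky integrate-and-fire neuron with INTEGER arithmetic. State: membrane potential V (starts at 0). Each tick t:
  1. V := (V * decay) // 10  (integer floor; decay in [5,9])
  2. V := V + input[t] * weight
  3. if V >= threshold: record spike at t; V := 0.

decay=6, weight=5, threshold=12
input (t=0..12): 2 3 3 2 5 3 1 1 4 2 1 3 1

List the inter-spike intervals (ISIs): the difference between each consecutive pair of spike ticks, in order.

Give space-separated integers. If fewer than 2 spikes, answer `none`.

t=0: input=2 -> V=10
t=1: input=3 -> V=0 FIRE
t=2: input=3 -> V=0 FIRE
t=3: input=2 -> V=10
t=4: input=5 -> V=0 FIRE
t=5: input=3 -> V=0 FIRE
t=6: input=1 -> V=5
t=7: input=1 -> V=8
t=8: input=4 -> V=0 FIRE
t=9: input=2 -> V=10
t=10: input=1 -> V=11
t=11: input=3 -> V=0 FIRE
t=12: input=1 -> V=5

Answer: 1 2 1 3 3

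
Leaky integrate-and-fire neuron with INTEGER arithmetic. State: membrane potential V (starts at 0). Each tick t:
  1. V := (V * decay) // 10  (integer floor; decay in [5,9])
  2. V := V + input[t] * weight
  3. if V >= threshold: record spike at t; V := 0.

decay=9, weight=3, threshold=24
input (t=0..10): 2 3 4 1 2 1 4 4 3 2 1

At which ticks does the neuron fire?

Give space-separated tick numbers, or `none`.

Answer: 2 7

Derivation:
t=0: input=2 -> V=6
t=1: input=3 -> V=14
t=2: input=4 -> V=0 FIRE
t=3: input=1 -> V=3
t=4: input=2 -> V=8
t=5: input=1 -> V=10
t=6: input=4 -> V=21
t=7: input=4 -> V=0 FIRE
t=8: input=3 -> V=9
t=9: input=2 -> V=14
t=10: input=1 -> V=15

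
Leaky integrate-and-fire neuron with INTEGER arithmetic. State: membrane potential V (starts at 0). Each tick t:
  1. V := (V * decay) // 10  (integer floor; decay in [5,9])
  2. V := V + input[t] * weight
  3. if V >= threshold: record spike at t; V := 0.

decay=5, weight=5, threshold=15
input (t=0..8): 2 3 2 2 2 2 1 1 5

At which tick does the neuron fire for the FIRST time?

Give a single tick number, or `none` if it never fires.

t=0: input=2 -> V=10
t=1: input=3 -> V=0 FIRE
t=2: input=2 -> V=10
t=3: input=2 -> V=0 FIRE
t=4: input=2 -> V=10
t=5: input=2 -> V=0 FIRE
t=6: input=1 -> V=5
t=7: input=1 -> V=7
t=8: input=5 -> V=0 FIRE

Answer: 1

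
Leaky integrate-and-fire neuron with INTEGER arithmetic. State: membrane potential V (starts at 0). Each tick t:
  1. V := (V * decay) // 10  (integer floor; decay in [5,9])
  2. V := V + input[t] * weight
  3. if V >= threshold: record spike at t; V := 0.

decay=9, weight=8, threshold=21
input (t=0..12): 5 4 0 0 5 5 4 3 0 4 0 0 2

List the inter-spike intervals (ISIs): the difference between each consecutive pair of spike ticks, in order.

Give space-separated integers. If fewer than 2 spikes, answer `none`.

t=0: input=5 -> V=0 FIRE
t=1: input=4 -> V=0 FIRE
t=2: input=0 -> V=0
t=3: input=0 -> V=0
t=4: input=5 -> V=0 FIRE
t=5: input=5 -> V=0 FIRE
t=6: input=4 -> V=0 FIRE
t=7: input=3 -> V=0 FIRE
t=8: input=0 -> V=0
t=9: input=4 -> V=0 FIRE
t=10: input=0 -> V=0
t=11: input=0 -> V=0
t=12: input=2 -> V=16

Answer: 1 3 1 1 1 2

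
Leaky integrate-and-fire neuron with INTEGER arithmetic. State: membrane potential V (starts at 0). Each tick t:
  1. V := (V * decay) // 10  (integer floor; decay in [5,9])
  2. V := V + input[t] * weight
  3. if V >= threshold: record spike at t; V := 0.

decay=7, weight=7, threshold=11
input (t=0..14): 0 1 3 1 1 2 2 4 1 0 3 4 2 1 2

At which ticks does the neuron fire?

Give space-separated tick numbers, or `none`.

t=0: input=0 -> V=0
t=1: input=1 -> V=7
t=2: input=3 -> V=0 FIRE
t=3: input=1 -> V=7
t=4: input=1 -> V=0 FIRE
t=5: input=2 -> V=0 FIRE
t=6: input=2 -> V=0 FIRE
t=7: input=4 -> V=0 FIRE
t=8: input=1 -> V=7
t=9: input=0 -> V=4
t=10: input=3 -> V=0 FIRE
t=11: input=4 -> V=0 FIRE
t=12: input=2 -> V=0 FIRE
t=13: input=1 -> V=7
t=14: input=2 -> V=0 FIRE

Answer: 2 4 5 6 7 10 11 12 14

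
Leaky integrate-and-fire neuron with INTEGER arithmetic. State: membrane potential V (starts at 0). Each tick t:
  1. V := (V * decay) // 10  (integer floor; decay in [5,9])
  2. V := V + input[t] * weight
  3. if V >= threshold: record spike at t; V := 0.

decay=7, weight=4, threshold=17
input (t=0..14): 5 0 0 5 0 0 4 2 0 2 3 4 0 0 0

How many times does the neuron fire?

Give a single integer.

Answer: 4

Derivation:
t=0: input=5 -> V=0 FIRE
t=1: input=0 -> V=0
t=2: input=0 -> V=0
t=3: input=5 -> V=0 FIRE
t=4: input=0 -> V=0
t=5: input=0 -> V=0
t=6: input=4 -> V=16
t=7: input=2 -> V=0 FIRE
t=8: input=0 -> V=0
t=9: input=2 -> V=8
t=10: input=3 -> V=0 FIRE
t=11: input=4 -> V=16
t=12: input=0 -> V=11
t=13: input=0 -> V=7
t=14: input=0 -> V=4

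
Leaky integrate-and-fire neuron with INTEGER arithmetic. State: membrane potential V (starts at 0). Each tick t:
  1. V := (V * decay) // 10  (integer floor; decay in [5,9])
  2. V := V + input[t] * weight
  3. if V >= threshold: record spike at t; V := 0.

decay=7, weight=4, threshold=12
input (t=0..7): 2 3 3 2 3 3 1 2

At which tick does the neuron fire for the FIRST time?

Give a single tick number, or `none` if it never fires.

t=0: input=2 -> V=8
t=1: input=3 -> V=0 FIRE
t=2: input=3 -> V=0 FIRE
t=3: input=2 -> V=8
t=4: input=3 -> V=0 FIRE
t=5: input=3 -> V=0 FIRE
t=6: input=1 -> V=4
t=7: input=2 -> V=10

Answer: 1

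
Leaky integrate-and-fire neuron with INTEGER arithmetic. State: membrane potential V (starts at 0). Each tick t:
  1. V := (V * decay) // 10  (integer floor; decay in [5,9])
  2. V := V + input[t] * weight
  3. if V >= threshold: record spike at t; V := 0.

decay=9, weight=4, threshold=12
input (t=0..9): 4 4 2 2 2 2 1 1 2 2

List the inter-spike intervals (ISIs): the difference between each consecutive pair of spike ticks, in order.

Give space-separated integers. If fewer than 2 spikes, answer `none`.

t=0: input=4 -> V=0 FIRE
t=1: input=4 -> V=0 FIRE
t=2: input=2 -> V=8
t=3: input=2 -> V=0 FIRE
t=4: input=2 -> V=8
t=5: input=2 -> V=0 FIRE
t=6: input=1 -> V=4
t=7: input=1 -> V=7
t=8: input=2 -> V=0 FIRE
t=9: input=2 -> V=8

Answer: 1 2 2 3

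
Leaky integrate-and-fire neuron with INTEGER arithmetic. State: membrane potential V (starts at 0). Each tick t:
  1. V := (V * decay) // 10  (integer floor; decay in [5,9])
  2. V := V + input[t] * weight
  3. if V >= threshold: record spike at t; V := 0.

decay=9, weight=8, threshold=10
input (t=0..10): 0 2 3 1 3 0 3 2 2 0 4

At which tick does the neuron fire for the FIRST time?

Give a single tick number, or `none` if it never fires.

t=0: input=0 -> V=0
t=1: input=2 -> V=0 FIRE
t=2: input=3 -> V=0 FIRE
t=3: input=1 -> V=8
t=4: input=3 -> V=0 FIRE
t=5: input=0 -> V=0
t=6: input=3 -> V=0 FIRE
t=7: input=2 -> V=0 FIRE
t=8: input=2 -> V=0 FIRE
t=9: input=0 -> V=0
t=10: input=4 -> V=0 FIRE

Answer: 1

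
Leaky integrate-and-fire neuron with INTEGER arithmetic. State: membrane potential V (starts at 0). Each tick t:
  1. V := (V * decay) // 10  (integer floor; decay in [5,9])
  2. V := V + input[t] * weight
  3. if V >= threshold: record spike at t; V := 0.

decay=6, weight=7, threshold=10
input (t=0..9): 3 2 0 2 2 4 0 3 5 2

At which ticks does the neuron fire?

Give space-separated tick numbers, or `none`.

Answer: 0 1 3 4 5 7 8 9

Derivation:
t=0: input=3 -> V=0 FIRE
t=1: input=2 -> V=0 FIRE
t=2: input=0 -> V=0
t=3: input=2 -> V=0 FIRE
t=4: input=2 -> V=0 FIRE
t=5: input=4 -> V=0 FIRE
t=6: input=0 -> V=0
t=7: input=3 -> V=0 FIRE
t=8: input=5 -> V=0 FIRE
t=9: input=2 -> V=0 FIRE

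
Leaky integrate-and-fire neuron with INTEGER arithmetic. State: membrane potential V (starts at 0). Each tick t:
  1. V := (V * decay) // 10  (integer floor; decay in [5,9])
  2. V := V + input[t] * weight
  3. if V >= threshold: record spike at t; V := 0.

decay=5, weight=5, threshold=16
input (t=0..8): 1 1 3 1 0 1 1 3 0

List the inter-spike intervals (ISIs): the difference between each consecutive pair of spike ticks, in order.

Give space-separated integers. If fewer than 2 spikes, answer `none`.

t=0: input=1 -> V=5
t=1: input=1 -> V=7
t=2: input=3 -> V=0 FIRE
t=3: input=1 -> V=5
t=4: input=0 -> V=2
t=5: input=1 -> V=6
t=6: input=1 -> V=8
t=7: input=3 -> V=0 FIRE
t=8: input=0 -> V=0

Answer: 5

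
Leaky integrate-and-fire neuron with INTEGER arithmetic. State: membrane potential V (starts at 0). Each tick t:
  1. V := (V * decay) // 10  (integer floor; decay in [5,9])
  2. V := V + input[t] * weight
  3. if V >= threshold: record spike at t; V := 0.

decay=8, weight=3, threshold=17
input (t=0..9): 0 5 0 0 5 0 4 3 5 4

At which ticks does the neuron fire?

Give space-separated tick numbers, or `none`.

Answer: 4 7 9

Derivation:
t=0: input=0 -> V=0
t=1: input=5 -> V=15
t=2: input=0 -> V=12
t=3: input=0 -> V=9
t=4: input=5 -> V=0 FIRE
t=5: input=0 -> V=0
t=6: input=4 -> V=12
t=7: input=3 -> V=0 FIRE
t=8: input=5 -> V=15
t=9: input=4 -> V=0 FIRE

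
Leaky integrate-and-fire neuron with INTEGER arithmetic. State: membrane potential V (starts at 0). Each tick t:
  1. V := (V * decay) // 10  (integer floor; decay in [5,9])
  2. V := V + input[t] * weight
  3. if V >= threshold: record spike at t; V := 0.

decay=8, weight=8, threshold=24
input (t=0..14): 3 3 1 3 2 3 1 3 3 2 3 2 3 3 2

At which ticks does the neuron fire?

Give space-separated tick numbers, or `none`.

t=0: input=3 -> V=0 FIRE
t=1: input=3 -> V=0 FIRE
t=2: input=1 -> V=8
t=3: input=3 -> V=0 FIRE
t=4: input=2 -> V=16
t=5: input=3 -> V=0 FIRE
t=6: input=1 -> V=8
t=7: input=3 -> V=0 FIRE
t=8: input=3 -> V=0 FIRE
t=9: input=2 -> V=16
t=10: input=3 -> V=0 FIRE
t=11: input=2 -> V=16
t=12: input=3 -> V=0 FIRE
t=13: input=3 -> V=0 FIRE
t=14: input=2 -> V=16

Answer: 0 1 3 5 7 8 10 12 13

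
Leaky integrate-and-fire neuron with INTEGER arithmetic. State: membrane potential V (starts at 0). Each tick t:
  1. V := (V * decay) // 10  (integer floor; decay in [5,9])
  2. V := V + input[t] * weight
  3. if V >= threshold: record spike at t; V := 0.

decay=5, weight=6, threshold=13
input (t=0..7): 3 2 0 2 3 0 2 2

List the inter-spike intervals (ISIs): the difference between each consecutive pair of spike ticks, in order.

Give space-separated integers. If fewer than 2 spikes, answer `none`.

Answer: 3 1 3

Derivation:
t=0: input=3 -> V=0 FIRE
t=1: input=2 -> V=12
t=2: input=0 -> V=6
t=3: input=2 -> V=0 FIRE
t=4: input=3 -> V=0 FIRE
t=5: input=0 -> V=0
t=6: input=2 -> V=12
t=7: input=2 -> V=0 FIRE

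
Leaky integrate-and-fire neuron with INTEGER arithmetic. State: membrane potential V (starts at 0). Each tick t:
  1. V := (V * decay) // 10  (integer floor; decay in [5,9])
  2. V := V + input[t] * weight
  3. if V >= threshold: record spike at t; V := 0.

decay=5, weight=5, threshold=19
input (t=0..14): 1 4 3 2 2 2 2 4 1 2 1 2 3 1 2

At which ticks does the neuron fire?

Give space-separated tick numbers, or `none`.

t=0: input=1 -> V=5
t=1: input=4 -> V=0 FIRE
t=2: input=3 -> V=15
t=3: input=2 -> V=17
t=4: input=2 -> V=18
t=5: input=2 -> V=0 FIRE
t=6: input=2 -> V=10
t=7: input=4 -> V=0 FIRE
t=8: input=1 -> V=5
t=9: input=2 -> V=12
t=10: input=1 -> V=11
t=11: input=2 -> V=15
t=12: input=3 -> V=0 FIRE
t=13: input=1 -> V=5
t=14: input=2 -> V=12

Answer: 1 5 7 12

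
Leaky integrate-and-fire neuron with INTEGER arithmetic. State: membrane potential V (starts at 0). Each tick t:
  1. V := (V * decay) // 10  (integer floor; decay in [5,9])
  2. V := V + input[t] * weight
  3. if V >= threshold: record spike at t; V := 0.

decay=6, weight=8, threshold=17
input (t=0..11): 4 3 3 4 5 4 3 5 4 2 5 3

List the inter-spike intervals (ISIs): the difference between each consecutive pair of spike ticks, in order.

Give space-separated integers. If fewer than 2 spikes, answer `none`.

Answer: 1 1 1 1 1 1 1 1 2 1

Derivation:
t=0: input=4 -> V=0 FIRE
t=1: input=3 -> V=0 FIRE
t=2: input=3 -> V=0 FIRE
t=3: input=4 -> V=0 FIRE
t=4: input=5 -> V=0 FIRE
t=5: input=4 -> V=0 FIRE
t=6: input=3 -> V=0 FIRE
t=7: input=5 -> V=0 FIRE
t=8: input=4 -> V=0 FIRE
t=9: input=2 -> V=16
t=10: input=5 -> V=0 FIRE
t=11: input=3 -> V=0 FIRE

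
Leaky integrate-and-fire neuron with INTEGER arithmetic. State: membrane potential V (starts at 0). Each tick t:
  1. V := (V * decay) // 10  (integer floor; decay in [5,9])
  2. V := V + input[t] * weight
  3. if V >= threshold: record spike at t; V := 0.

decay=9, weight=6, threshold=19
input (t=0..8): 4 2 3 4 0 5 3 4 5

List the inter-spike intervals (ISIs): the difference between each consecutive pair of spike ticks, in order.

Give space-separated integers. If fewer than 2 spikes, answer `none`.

Answer: 2 1 2 2 1

Derivation:
t=0: input=4 -> V=0 FIRE
t=1: input=2 -> V=12
t=2: input=3 -> V=0 FIRE
t=3: input=4 -> V=0 FIRE
t=4: input=0 -> V=0
t=5: input=5 -> V=0 FIRE
t=6: input=3 -> V=18
t=7: input=4 -> V=0 FIRE
t=8: input=5 -> V=0 FIRE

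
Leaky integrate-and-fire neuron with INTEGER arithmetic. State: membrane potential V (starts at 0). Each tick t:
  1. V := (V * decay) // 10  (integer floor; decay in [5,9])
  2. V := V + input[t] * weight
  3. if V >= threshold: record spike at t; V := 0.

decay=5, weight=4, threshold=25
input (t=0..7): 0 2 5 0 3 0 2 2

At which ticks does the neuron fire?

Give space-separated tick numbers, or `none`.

Answer: none

Derivation:
t=0: input=0 -> V=0
t=1: input=2 -> V=8
t=2: input=5 -> V=24
t=3: input=0 -> V=12
t=4: input=3 -> V=18
t=5: input=0 -> V=9
t=6: input=2 -> V=12
t=7: input=2 -> V=14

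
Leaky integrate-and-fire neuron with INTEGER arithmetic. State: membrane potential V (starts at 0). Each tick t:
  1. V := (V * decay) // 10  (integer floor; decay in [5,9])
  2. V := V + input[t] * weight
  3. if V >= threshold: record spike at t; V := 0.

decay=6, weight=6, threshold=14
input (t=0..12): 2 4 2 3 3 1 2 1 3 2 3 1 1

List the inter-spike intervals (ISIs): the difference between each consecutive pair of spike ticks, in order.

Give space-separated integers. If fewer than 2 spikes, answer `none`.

Answer: 2 1 2 2 2

Derivation:
t=0: input=2 -> V=12
t=1: input=4 -> V=0 FIRE
t=2: input=2 -> V=12
t=3: input=3 -> V=0 FIRE
t=4: input=3 -> V=0 FIRE
t=5: input=1 -> V=6
t=6: input=2 -> V=0 FIRE
t=7: input=1 -> V=6
t=8: input=3 -> V=0 FIRE
t=9: input=2 -> V=12
t=10: input=3 -> V=0 FIRE
t=11: input=1 -> V=6
t=12: input=1 -> V=9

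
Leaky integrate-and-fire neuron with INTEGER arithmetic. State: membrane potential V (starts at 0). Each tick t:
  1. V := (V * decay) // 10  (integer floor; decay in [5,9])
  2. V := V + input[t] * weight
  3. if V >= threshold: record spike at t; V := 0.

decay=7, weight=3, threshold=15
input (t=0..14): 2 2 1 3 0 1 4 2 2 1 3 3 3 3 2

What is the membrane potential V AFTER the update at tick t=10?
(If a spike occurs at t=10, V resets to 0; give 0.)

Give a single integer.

t=0: input=2 -> V=6
t=1: input=2 -> V=10
t=2: input=1 -> V=10
t=3: input=3 -> V=0 FIRE
t=4: input=0 -> V=0
t=5: input=1 -> V=3
t=6: input=4 -> V=14
t=7: input=2 -> V=0 FIRE
t=8: input=2 -> V=6
t=9: input=1 -> V=7
t=10: input=3 -> V=13
t=11: input=3 -> V=0 FIRE
t=12: input=3 -> V=9
t=13: input=3 -> V=0 FIRE
t=14: input=2 -> V=6

Answer: 13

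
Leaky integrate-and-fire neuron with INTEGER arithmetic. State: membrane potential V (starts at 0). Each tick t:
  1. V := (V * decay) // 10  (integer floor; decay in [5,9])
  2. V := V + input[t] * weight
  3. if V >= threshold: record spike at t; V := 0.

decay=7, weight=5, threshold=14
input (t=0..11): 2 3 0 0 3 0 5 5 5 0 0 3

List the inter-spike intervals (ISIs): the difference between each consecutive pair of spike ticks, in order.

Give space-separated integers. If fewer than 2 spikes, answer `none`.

Answer: 3 2 1 1 3

Derivation:
t=0: input=2 -> V=10
t=1: input=3 -> V=0 FIRE
t=2: input=0 -> V=0
t=3: input=0 -> V=0
t=4: input=3 -> V=0 FIRE
t=5: input=0 -> V=0
t=6: input=5 -> V=0 FIRE
t=7: input=5 -> V=0 FIRE
t=8: input=5 -> V=0 FIRE
t=9: input=0 -> V=0
t=10: input=0 -> V=0
t=11: input=3 -> V=0 FIRE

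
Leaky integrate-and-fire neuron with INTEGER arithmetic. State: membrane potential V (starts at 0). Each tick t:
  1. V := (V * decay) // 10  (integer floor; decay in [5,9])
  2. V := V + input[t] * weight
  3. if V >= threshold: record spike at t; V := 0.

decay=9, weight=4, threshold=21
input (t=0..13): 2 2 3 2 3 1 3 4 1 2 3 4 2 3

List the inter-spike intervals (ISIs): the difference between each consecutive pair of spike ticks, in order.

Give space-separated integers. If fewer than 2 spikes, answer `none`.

Answer: 3 2 3 2

Derivation:
t=0: input=2 -> V=8
t=1: input=2 -> V=15
t=2: input=3 -> V=0 FIRE
t=3: input=2 -> V=8
t=4: input=3 -> V=19
t=5: input=1 -> V=0 FIRE
t=6: input=3 -> V=12
t=7: input=4 -> V=0 FIRE
t=8: input=1 -> V=4
t=9: input=2 -> V=11
t=10: input=3 -> V=0 FIRE
t=11: input=4 -> V=16
t=12: input=2 -> V=0 FIRE
t=13: input=3 -> V=12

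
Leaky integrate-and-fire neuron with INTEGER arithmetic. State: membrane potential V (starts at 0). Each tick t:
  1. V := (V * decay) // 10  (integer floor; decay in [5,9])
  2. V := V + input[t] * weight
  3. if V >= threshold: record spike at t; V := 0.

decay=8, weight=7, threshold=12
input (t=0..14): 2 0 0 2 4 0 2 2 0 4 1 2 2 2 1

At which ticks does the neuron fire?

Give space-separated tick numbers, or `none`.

t=0: input=2 -> V=0 FIRE
t=1: input=0 -> V=0
t=2: input=0 -> V=0
t=3: input=2 -> V=0 FIRE
t=4: input=4 -> V=0 FIRE
t=5: input=0 -> V=0
t=6: input=2 -> V=0 FIRE
t=7: input=2 -> V=0 FIRE
t=8: input=0 -> V=0
t=9: input=4 -> V=0 FIRE
t=10: input=1 -> V=7
t=11: input=2 -> V=0 FIRE
t=12: input=2 -> V=0 FIRE
t=13: input=2 -> V=0 FIRE
t=14: input=1 -> V=7

Answer: 0 3 4 6 7 9 11 12 13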